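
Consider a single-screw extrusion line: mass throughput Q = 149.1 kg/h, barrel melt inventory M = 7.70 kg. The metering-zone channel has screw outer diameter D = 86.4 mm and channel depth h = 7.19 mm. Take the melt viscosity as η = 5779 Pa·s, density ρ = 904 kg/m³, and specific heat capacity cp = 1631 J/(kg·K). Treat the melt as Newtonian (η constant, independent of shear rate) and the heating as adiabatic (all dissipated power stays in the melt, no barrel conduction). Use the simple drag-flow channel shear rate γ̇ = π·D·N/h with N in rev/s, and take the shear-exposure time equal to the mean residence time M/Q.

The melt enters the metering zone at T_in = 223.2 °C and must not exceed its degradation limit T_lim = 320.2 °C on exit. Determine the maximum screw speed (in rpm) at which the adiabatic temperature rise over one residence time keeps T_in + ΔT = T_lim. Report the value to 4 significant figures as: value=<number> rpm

value=18.34 rpm

Convert throughput: Q = 149.1 kg/h = 149.1/3600 = 0.0414167 kg/s
Mean residence time: t_res = M/Q_s = 7.70 kg / 0.0414167 kg/s = 185.915 s
Geometry in SI: D = 86.4 mm → 0.0864 m, h = 7.19 mm → 0.00719 m
ΔT_a = T_lim − T_in = 320.2 °C − 223.2 °C = 97 K
γ̇_max² = ΔT_a·ρ·cp/(η·t_res) = 97·904·1631/(5779·185.915) = 133.115 s⁻²
Take the square root: γ̇_max = √(133.115) = 11.5375 s⁻¹
N_max = γ̇_max h / (πD) = 11.5375·0.00719/(π·0.0864) = 0.305617 rev/s → ×60 = 18.337 rpm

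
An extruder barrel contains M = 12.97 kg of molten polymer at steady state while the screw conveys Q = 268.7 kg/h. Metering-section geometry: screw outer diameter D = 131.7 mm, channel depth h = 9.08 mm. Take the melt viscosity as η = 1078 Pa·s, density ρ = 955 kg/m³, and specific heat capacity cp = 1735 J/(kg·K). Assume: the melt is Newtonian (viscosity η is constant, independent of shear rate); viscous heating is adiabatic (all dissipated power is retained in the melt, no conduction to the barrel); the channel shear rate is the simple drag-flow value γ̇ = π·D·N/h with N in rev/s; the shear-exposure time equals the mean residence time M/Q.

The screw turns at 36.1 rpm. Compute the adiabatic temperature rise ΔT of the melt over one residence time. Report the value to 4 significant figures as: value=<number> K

Q_s = Q / 3600 = 268.7 / 3600 = 0.0746389 kg/s
t_res = M / Q_s = 12.97 ÷ 0.0746389 = 173.77 s
Geometry in metres: D = 131.7 mm → 0.1317 m, h = 9.08 mm → 0.00908 m; screw speed N = 36.1 rpm = 0.601667 rev/s
γ̇ = π·D·N / h = π · 0.1317 · 0.601667 / 0.00908 = 27.4161 s⁻¹
Adiabatic rise: ΔT = η γ̇² t_res / (ρ cp) = 1078·(27.4161)²·173.77 / (955·1735) = 84.9772 K

value=84.98 K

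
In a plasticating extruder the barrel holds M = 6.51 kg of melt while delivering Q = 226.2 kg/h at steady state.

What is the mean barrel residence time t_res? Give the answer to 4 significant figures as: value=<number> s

Convert throughput: Q = 226.2 kg/h = 226.2/3600 = 0.0628333 kg/s
t_res = M / Q_s = 6.51 / 0.0628333 = 103.607 s

value=103.6 s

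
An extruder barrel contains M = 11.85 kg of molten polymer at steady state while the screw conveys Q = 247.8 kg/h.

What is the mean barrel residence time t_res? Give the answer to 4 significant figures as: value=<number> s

Q_s = Q / 3600 = 247.8 / 3600 = 0.0688333 kg/s
t_res = M / Q_s = 11.85 / 0.0688333 = 172.155 s

value=172.2 s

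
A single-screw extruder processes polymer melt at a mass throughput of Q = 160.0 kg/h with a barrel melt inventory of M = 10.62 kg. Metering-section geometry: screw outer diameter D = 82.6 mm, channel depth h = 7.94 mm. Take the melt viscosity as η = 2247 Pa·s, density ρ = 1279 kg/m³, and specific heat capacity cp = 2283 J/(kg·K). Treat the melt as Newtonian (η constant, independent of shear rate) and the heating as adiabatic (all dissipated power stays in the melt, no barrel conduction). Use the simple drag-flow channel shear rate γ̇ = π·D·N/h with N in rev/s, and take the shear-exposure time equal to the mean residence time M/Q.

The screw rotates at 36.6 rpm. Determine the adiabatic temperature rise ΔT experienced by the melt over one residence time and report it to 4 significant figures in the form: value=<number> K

value=73.08 K

Convert throughput: Q = 160.0 kg/h = 160.0/3600 = 0.0444444 kg/s
t_res = M / Q_s = 10.62 / 0.0444444 = 238.95 s
Geometry in metres: D = 82.6 mm → 0.0826 m, h = 7.94 mm → 0.00794 m; screw speed N = 36.6 rpm = 0.61 rev/s
Shear rate: γ̇ = πDN/h = π·0.0826·0.61/0.00794 = 19.9361 s⁻¹
Adiabatic rise: ΔT = η γ̇² t_res / (ρ cp) = 2247·(19.9361)²·238.95 / (1279·2283) = 73.0823 K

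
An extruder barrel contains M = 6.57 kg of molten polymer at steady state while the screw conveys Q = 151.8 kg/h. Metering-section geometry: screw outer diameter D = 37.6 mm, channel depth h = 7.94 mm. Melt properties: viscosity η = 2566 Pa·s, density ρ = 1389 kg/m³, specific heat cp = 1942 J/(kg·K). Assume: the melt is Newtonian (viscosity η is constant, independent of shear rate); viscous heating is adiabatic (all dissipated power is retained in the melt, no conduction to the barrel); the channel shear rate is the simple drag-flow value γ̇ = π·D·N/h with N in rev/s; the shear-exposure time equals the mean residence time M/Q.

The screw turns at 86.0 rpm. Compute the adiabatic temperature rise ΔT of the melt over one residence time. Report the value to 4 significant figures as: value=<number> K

Q_s = Q / 3600 = 151.8 / 3600 = 0.0421667 kg/s
Mean residence time: t_res = M/Q_s = 6.57 kg / 0.0421667 kg/s = 155.81 s
D = 37.6 mm = 0.0376 m;  h = 7.94 mm = 0.00794 m;  N = 86.0 rpm / 60 = 1.43333 rev/s
γ̇ = π D N / h = (π)(0.0376)(1.43333) / 0.00794 = 21.3238 s⁻¹
ΔT = η·γ̇²·t_res/(ρ·cp) = [2566 × 21.3238² × 155.81] / [1389 × 1942] = 67.3954 K

value=67.40 K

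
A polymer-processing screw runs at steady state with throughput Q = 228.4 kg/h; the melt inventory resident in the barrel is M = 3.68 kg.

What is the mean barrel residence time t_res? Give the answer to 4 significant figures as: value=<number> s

Throughput in SI: Q_s = 228.4 kg/h ÷ 3600 s/h = 0.0634444 kg/s
t_res = M / Q_s = 3.68 ÷ 0.0634444 = 58.0035 s

value=58.00 s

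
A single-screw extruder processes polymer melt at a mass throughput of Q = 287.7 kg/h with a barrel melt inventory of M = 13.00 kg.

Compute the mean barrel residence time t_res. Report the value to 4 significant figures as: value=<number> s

Q_s = Q / 3600 = 287.7 / 3600 = 0.0799167 kg/s
t_res = M / Q_s = 13.00 ÷ 0.0799167 = 162.669 s

value=162.7 s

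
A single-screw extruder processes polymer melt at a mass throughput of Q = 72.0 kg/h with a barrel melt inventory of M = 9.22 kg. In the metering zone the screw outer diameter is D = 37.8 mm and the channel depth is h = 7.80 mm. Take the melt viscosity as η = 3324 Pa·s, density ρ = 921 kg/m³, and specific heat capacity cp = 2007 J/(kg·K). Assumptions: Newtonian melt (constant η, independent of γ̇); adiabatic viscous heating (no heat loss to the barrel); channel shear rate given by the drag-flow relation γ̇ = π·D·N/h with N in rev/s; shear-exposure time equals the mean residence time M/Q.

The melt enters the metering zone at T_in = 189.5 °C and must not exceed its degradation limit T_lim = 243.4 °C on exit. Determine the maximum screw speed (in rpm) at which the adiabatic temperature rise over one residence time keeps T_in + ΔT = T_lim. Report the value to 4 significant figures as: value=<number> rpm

Q_s = Q / 3600 = 72.0 / 3600 = 0.02 kg/s
t_res = M / Q_s = 9.22 / 0.02 = 461 s
D = 37.8 mm = 0.0378 m;  h = 7.80 mm = 0.0078 m
ΔT_a = T_lim − T_in = 243.4 °C − 189.5 °C = 53.9 K
γ̇_max² = ΔT_a·ρ·cp/(η·t_res) = 53.9·921·2007/(3324·461) = 65.018 s⁻²
γ̇_max = √65.018 = 8.06338 s⁻¹
N_max = γ̇_max h / (πD) = 8.06338·0.0078/(π·0.0378) = 0.529627 rev/s → ×60 = 31.7776 rpm

value=31.78 rpm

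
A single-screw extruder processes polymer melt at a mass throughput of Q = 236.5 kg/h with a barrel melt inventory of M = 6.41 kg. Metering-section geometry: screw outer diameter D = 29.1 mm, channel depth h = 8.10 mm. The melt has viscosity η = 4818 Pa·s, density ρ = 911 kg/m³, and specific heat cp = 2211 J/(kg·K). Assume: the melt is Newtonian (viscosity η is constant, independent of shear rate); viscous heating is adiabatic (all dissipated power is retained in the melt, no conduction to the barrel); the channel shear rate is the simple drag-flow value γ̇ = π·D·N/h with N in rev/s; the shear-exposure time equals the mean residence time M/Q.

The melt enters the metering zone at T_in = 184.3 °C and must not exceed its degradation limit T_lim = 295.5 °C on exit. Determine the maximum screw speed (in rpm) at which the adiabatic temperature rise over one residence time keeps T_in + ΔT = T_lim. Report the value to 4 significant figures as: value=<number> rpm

value=116.0 rpm

Throughput in SI: Q_s = 236.5 kg/h ÷ 3600 s/h = 0.0656944 kg/s
t_res = M / Q_s = 6.41 / 0.0656944 = 97.5729 s
Geometry in SI: D = 29.1 mm → 0.0291 m, h = 8.10 mm → 0.0081 m
ΔT_a = T_lim − T_in = 295.5 °C − 184.3 °C = 111.2 K
Invert ΔT = ηγ̇²t_res/(ρcp) for γ̇: γ̇_max² = ΔT_a ρ cp / (η t_res) = 111.2·911·2211 / (4818·97.5729) = 476.448 s⁻²
γ̇_max = sqrt(476.448) = 21.8277 s⁻¹
N_max = γ̇_max·h / (π·D) = 21.8277 · 0.0081 / (π · 0.0291) = 1.93397 rev/s = 116.038 rpm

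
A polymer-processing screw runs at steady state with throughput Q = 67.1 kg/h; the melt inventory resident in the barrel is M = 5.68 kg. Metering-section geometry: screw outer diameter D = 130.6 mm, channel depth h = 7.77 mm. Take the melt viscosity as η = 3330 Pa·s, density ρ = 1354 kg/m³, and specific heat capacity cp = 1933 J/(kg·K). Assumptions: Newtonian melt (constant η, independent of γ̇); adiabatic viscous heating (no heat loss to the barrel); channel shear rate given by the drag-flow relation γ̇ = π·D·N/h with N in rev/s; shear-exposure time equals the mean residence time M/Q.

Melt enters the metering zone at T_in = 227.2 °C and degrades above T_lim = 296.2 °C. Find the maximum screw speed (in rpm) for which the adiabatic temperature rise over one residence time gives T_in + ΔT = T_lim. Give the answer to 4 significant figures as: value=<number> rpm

Throughput in SI: Q_s = 67.1 kg/h ÷ 3600 s/h = 0.0186389 kg/s
Mean residence time: t_res = M/Q_s = 5.68 kg / 0.0186389 kg/s = 304.739 s
Convert to metres: D = 0.1306 m, h = 0.00777 m
Allowable rise: ΔT_a = T_lim − T_in = 296.2 − 227.2 = 69 K
γ̇_max² = ΔT_a·ρ·cp / (η·t_res) = [69 × 1354 × 1933] / [3330 × 304.739] = 177.962 s⁻²
Take the square root: γ̇_max = √(177.962) = 13.3402 s⁻¹
N_max = γ̇_max·h / (π·D) = 13.3402 · 0.00777 / (π · 0.1306) = 0.252634 rev/s = 15.158 rpm

value=15.16 rpm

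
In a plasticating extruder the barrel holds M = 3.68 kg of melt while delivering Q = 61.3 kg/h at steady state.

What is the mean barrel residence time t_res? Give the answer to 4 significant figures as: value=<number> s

value=216.1 s

Convert throughput: Q = 61.3 kg/h = 61.3/3600 = 0.0170278 kg/s
t_res = M / Q_s = 3.68 ÷ 0.0170278 = 216.117 s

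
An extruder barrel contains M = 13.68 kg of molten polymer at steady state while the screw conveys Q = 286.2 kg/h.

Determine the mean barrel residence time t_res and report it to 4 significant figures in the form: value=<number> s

Convert throughput: Q = 286.2 kg/h = 286.2/3600 = 0.0795 kg/s
t_res = M / Q_s = 13.68 / 0.0795 = 172.075 s

value=172.1 s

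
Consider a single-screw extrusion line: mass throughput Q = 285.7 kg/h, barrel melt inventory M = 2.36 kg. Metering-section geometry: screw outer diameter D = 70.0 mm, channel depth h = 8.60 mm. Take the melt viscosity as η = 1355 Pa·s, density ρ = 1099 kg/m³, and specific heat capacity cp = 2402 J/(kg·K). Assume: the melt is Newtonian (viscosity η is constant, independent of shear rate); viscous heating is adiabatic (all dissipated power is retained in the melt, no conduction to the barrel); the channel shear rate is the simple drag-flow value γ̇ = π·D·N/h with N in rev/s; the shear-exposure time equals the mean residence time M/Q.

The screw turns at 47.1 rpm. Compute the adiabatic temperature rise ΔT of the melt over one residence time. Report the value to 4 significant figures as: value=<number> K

Q_s = Q / 3600 = 285.7 / 3600 = 0.0793611 kg/s
Mean residence time: t_res = M/Q_s = 2.36 kg / 0.0793611 kg/s = 29.7375 s
Convert to SI: D = 0.07 m, h = 0.0086 m, N = 47.1/60 = 0.785 rev/s
γ̇ = π D N / h = (π)(0.07)(0.785) / 0.0086 = 20.0733 s⁻¹
Adiabatic rise: ΔT = η γ̇² t_res / (ρ cp) = 1355·(20.0733)²·29.7375 / (1099·2402) = 6.15051 K

value=6.151 K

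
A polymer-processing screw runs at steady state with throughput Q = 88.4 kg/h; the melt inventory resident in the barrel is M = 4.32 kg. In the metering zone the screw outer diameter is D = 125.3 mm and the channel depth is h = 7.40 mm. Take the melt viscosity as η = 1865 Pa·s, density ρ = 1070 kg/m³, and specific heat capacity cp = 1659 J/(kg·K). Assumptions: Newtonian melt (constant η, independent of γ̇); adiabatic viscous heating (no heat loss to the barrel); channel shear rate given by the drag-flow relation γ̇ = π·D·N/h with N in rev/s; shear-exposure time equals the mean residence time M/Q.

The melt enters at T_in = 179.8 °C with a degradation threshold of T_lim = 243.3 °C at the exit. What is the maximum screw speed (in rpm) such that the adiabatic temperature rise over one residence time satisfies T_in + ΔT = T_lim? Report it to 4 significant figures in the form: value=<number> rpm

Throughput in SI: Q_s = 88.4 kg/h ÷ 3600 s/h = 0.0245556 kg/s
Mean residence time: t_res = M/Q_s = 4.32 kg / 0.0245556 kg/s = 175.928 s
Geometry in SI: D = 125.3 mm → 0.1253 m, h = 7.40 mm → 0.0074 m
ΔT_a = T_lim − T_in = 243.3 − 179.8 = 63.5 K
γ̇_max² = ΔT_a·ρ·cp/(η·t_res) = 63.5·1070·1659/(1865·175.928) = 343.551 s⁻²
Take the square root: γ̇_max = √(343.551) = 18.5351 s⁻¹
N_max = γ̇_max·h / (π·D) = 18.5351 · 0.0074 / (π · 0.1253) = 0.348439 rev/s = 20.9063 rpm

value=20.91 rpm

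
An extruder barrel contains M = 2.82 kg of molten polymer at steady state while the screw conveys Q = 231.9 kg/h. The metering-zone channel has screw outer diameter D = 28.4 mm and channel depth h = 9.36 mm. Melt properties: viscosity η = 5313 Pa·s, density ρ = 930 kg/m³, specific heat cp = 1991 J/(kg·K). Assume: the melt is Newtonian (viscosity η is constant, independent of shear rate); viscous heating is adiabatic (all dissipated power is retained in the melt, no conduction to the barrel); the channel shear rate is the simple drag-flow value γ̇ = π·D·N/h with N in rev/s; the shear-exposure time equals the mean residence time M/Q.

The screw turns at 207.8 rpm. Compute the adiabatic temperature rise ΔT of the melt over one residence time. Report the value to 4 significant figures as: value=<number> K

value=136.9 K

Throughput in SI: Q_s = 231.9 kg/h ÷ 3600 s/h = 0.0644167 kg/s
Mean residence time: t_res = M/Q_s = 2.82 kg / 0.0644167 kg/s = 43.7775 s
D = 28.4 mm = 0.0284 m;  h = 9.36 mm = 0.00936 m;  N = 207.8 rpm / 60 = 3.46333 rev/s
Shear rate: γ̇ = πDN/h = π·0.0284·3.46333/0.00936 = 33.0131 s⁻¹
Adiabatic rise: ΔT = η γ̇² t_res / (ρ cp) = 5313·(33.0131)²·43.7775 / (930·1991) = 136.902 K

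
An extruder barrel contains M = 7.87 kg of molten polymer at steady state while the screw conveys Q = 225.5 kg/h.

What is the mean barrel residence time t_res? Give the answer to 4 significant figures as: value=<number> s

value=125.6 s

Convert throughput: Q = 225.5 kg/h = 225.5/3600 = 0.0626389 kg/s
t_res = M / Q_s = 7.87 / 0.0626389 = 125.641 s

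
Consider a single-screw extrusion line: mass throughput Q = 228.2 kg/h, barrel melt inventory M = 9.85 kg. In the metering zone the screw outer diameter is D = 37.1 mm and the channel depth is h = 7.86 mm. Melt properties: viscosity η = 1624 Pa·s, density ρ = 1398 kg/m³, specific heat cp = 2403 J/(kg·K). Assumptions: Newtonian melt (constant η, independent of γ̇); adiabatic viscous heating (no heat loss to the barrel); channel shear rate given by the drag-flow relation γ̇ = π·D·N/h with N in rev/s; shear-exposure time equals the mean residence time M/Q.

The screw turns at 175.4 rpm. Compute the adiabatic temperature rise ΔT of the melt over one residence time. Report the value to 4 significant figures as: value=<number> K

value=141.2 K

Throughput in SI: Q_s = 228.2 kg/h ÷ 3600 s/h = 0.0633889 kg/s
t_res = M / Q_s = 9.85 / 0.0633889 = 155.39 s
D = 37.1 mm = 0.0371 m;  h = 7.86 mm = 0.00786 m;  N = 175.4 rpm / 60 = 2.92333 rev/s
γ̇ = π·D·N / h = π · 0.0371 · 2.92333 / 0.00786 = 43.349 s⁻¹
ΔT = η·γ̇²·t_res/(ρ·cp) = [1624 × 43.349² × 155.39] / [1398 × 2403] = 141.159 K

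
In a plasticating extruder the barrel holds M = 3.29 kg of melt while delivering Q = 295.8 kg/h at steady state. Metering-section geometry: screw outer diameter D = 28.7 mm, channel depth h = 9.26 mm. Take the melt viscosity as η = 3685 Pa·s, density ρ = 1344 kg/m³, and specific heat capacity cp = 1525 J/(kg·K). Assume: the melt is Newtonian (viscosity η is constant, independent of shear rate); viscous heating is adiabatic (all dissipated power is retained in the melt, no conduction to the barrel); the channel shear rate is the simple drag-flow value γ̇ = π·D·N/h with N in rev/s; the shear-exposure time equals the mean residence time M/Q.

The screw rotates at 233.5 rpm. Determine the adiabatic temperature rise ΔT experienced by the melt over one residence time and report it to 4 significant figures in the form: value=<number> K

Convert throughput: Q = 295.8 kg/h = 295.8/3600 = 0.0821667 kg/s
t_res = M / Q_s = 3.29 / 0.0821667 = 40.0406 s
Geometry in metres: D = 28.7 mm → 0.0287 m, h = 9.26 mm → 0.00926 m; screw speed N = 233.5 rpm = 3.89167 rev/s
γ̇ = π D N / h = (π)(0.0287)(3.89167) / 0.00926 = 37.8928 s⁻¹
ΔT = η·γ̇²·t_res / (ρ·cp) = 3685 · (37.8928)² · 40.0406 / (1344 · 1525) = 103.367 K

value=103.4 K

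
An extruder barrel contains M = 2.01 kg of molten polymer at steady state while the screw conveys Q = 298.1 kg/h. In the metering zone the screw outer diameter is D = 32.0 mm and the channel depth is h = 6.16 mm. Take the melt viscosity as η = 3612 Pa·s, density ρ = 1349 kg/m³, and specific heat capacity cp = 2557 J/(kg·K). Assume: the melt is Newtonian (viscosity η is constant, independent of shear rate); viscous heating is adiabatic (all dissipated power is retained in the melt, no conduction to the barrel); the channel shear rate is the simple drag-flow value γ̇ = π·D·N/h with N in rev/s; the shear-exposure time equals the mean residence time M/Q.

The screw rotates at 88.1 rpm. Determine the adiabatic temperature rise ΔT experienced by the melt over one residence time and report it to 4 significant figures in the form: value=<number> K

value=14.60 K

Convert throughput: Q = 298.1 kg/h = 298.1/3600 = 0.0828056 kg/s
t_res = M / Q_s = 2.01 ÷ 0.0828056 = 24.2737 s
D = 32.0 mm = 0.032 m;  h = 6.16 mm = 0.00616 m;  N = 88.1 rpm / 60 = 1.46833 rev/s
Shear rate: γ̇ = πDN/h = π·0.032·1.46833/0.00616 = 23.9631 s⁻¹
ΔT = η·γ̇²·t_res/(ρ·cp) = [3612 × 23.9631² × 24.2737] / [1349 × 2557] = 14.5958 K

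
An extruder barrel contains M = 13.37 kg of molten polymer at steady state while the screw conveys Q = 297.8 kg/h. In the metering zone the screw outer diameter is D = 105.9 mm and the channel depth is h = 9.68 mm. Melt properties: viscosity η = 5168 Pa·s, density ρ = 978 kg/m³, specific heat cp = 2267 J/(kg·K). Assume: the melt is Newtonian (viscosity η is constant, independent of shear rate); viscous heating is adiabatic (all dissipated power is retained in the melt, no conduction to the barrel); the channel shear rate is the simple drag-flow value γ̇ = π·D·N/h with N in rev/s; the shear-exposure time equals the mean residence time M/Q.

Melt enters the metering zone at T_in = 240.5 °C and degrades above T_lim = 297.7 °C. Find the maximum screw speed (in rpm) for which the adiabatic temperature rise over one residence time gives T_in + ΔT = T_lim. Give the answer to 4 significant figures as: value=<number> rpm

value=21.51 rpm

Q_s = Q / 3600 = 297.8 / 3600 = 0.0827222 kg/s
Mean residence time: t_res = M/Q_s = 13.37 kg / 0.0827222 kg/s = 161.625 s
Convert to metres: D = 0.1059 m, h = 0.00968 m
ΔT_a = T_lim − T_in = 297.7 − 240.5 = 57.2 K
Invert ΔT = ηγ̇²t_res/(ρcp) for γ̇: γ̇_max² = ΔT_a ρ cp / (η t_res) = 57.2·978·2267 / (5168·161.625) = 151.829 s⁻²
γ̇_max = √151.829 = 12.3219 s⁻¹
Solve γ̇ = πDN/h for N: N_max = γ̇_max·h/(π·D) = 12.3219 × 0.00968 / (π × 0.1059) = 0.358515 rev/s = 21.5109 rpm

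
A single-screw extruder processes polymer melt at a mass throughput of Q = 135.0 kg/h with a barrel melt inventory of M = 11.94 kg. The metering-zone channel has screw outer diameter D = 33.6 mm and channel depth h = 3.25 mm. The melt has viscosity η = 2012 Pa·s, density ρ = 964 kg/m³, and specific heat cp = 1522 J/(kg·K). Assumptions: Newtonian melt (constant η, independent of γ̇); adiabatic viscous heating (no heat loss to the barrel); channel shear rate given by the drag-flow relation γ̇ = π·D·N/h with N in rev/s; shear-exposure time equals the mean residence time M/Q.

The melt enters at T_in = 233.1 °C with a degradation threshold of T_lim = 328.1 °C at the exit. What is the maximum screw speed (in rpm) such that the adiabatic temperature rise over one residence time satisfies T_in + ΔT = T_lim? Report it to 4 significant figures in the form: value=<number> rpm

value=27.25 rpm

Convert throughput: Q = 135.0 kg/h = 135.0/3600 = 0.0375 kg/s
t_res = M / Q_s = 11.94 ÷ 0.0375 = 318.4 s
D = 33.6 mm = 0.0336 m;  h = 3.25 mm = 0.00325 m
ΔT_a = T_lim − T_in = 328.1 − 233.1 = 95 K
Invert ΔT = ηγ̇²t_res/(ρcp) for γ̇: γ̇_max² = ΔT_a ρ cp / (η t_res) = 95·964·1522 / (2012·318.4) = 217.578 s⁻²
γ̇_max = √217.578 = 14.7505 s⁻¹
N_max = γ̇_max·h / (π·D) = 14.7505 · 0.00325 / (π · 0.0336) = 0.454152 rev/s = 27.2491 rpm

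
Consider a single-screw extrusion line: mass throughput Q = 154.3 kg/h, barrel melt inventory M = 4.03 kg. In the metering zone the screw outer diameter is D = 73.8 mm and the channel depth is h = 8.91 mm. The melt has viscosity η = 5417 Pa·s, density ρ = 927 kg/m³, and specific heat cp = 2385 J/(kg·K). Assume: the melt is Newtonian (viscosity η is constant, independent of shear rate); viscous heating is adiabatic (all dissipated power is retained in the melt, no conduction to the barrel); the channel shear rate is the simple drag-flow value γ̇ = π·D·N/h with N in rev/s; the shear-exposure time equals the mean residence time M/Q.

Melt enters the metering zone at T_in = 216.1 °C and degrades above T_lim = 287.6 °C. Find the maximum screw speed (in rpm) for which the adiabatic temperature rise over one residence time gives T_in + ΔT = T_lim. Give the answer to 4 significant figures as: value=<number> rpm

value=40.62 rpm

Throughput in SI: Q_s = 154.3 kg/h ÷ 3600 s/h = 0.0428611 kg/s
Mean residence time: t_res = M/Q_s = 4.03 kg / 0.0428611 kg/s = 94.0246 s
D = 73.8 mm = 0.0738 m;  h = 8.91 mm = 0.00891 m
ΔT_a = T_lim − T_in = 287.6 − 216.1 = 71.5 K
γ̇_max² = ΔT_a·ρ·cp/(η·t_res) = 71.5·927·2385/(5417·94.0246) = 310.366 s⁻²
γ̇_max = sqrt(310.366) = 17.6172 s⁻¹
Solve γ̇ = πDN/h for N: N_max = γ̇_max·h/(π·D) = 17.6172 × 0.00891 / (π × 0.0738) = 0.677031 rev/s = 40.6218 rpm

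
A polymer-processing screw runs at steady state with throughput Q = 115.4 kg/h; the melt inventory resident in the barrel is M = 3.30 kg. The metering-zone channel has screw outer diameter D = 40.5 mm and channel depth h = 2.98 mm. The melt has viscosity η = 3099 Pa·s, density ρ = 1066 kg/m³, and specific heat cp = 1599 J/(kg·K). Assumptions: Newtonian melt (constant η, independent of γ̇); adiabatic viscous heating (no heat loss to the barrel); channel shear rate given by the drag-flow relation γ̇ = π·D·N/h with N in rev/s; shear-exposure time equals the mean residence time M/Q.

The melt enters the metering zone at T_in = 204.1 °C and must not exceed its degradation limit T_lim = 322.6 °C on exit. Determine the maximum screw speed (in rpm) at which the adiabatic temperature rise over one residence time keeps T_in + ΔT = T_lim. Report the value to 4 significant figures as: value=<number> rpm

Throughput in SI: Q_s = 115.4 kg/h ÷ 3600 s/h = 0.0320556 kg/s
t_res = M / Q_s = 3.30 / 0.0320556 = 102.946 s
Convert to metres: D = 0.0405 m, h = 0.00298 m
Allowable rise: ΔT_a = T_lim − T_in = 322.6 − 204.1 = 118.5 K
Invert ΔT = ηγ̇²t_res/(ρcp) for γ̇: γ̇_max² = ΔT_a ρ cp / (η t_res) = 118.5·1066·1599 / (3099·102.946) = 633.128 s⁻²
γ̇_max = sqrt(633.128) = 25.162 s⁻¹
Solve γ̇ = πDN/h for N: N_max = γ̇_max·h/(π·D) = 25.162 × 0.00298 / (π × 0.0405) = 0.589328 rev/s = 35.3597 rpm

value=35.36 rpm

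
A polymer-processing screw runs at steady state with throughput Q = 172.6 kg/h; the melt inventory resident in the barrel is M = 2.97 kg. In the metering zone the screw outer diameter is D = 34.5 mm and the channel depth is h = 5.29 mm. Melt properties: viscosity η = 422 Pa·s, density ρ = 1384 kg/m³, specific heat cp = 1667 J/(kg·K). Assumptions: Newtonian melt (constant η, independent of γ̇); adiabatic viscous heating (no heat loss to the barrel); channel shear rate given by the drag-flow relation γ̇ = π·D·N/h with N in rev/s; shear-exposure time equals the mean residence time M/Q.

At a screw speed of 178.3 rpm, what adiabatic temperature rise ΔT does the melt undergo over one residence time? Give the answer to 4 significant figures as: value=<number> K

value=42.00 K

Q_s = Q / 3600 = 172.6 / 3600 = 0.0479444 kg/s
Mean residence time: t_res = M/Q_s = 2.97 kg / 0.0479444 kg/s = 61.9467 s
Convert to SI: D = 0.0345 m, h = 0.00529 m, N = 178.3/60 = 2.97167 rev/s
Shear rate: γ̇ = πDN/h = π·0.0345·2.97167/0.00529 = 60.8854 s⁻¹
Adiabatic rise: ΔT = η γ̇² t_res / (ρ cp) = 422·(60.8854)²·61.9467 / (1384·1667) = 42.0035 K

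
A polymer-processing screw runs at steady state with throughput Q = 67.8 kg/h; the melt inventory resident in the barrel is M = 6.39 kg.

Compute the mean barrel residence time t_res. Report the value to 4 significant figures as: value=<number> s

value=339.3 s

Throughput in SI: Q_s = 67.8 kg/h ÷ 3600 s/h = 0.0188333 kg/s
t_res = M / Q_s = 6.39 ÷ 0.0188333 = 339.292 s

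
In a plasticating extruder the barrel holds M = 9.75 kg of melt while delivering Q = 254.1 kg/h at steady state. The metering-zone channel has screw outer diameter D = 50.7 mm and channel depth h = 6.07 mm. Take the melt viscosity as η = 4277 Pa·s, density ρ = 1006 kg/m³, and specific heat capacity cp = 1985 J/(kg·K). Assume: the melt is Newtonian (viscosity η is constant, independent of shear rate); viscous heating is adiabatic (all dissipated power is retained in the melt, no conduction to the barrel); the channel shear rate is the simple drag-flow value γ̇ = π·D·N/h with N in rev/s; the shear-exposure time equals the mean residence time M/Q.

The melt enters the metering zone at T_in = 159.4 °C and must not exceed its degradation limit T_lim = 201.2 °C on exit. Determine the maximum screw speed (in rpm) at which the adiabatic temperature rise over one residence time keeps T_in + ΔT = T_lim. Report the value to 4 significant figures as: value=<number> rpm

value=27.18 rpm

Throughput in SI: Q_s = 254.1 kg/h ÷ 3600 s/h = 0.0705833 kg/s
Mean residence time: t_res = M/Q_s = 9.75 kg / 0.0705833 kg/s = 138.135 s
D = 50.7 mm = 0.0507 m;  h = 6.07 mm = 0.00607 m
ΔT_a = T_lim − T_in = 201.2 °C − 159.4 °C = 41.8 K
γ̇_max² = ΔT_a·ρ·cp / (η·t_res) = [41.8 × 1006 × 1985] / [4277 × 138.135] = 141.284 s⁻²
γ̇_max = √141.284 = 11.8863 s⁻¹
N_max = γ̇_max·h / (π·D) = 11.8863 · 0.00607 / (π · 0.0507) = 0.452978 rev/s = 27.1787 rpm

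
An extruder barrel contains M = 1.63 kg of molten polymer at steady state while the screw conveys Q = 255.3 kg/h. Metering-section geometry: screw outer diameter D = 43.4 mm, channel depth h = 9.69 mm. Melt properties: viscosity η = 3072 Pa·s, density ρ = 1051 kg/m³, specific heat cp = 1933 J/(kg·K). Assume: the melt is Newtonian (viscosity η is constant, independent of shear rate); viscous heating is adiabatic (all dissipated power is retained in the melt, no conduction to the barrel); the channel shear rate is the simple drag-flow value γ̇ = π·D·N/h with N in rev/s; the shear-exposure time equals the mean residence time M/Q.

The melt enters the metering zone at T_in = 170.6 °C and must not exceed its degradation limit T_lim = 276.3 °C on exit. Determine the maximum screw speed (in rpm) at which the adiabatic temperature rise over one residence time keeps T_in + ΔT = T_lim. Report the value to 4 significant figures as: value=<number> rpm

Q_s = Q / 3600 = 255.3 / 3600 = 0.0709167 kg/s
t_res = M / Q_s = 1.63 / 0.0709167 = 22.9847 s
Geometry in SI: D = 43.4 mm → 0.0434 m, h = 9.69 mm → 0.00969 m
ΔT_a = T_lim − T_in = 276.3 − 170.6 = 105.7 K
γ̇_max² = ΔT_a·ρ·cp / (η·t_res) = [105.7 × 1051 × 1933] / [3072 × 22.9847] = 3041.23 s⁻²
γ̇_max = √3041.23 = 55.1473 s⁻¹
N_max = γ̇_max·h / (π·D) = 55.1473 · 0.00969 / (π · 0.0434) = 3.9193 rev/s = 235.158 rpm

value=235.2 rpm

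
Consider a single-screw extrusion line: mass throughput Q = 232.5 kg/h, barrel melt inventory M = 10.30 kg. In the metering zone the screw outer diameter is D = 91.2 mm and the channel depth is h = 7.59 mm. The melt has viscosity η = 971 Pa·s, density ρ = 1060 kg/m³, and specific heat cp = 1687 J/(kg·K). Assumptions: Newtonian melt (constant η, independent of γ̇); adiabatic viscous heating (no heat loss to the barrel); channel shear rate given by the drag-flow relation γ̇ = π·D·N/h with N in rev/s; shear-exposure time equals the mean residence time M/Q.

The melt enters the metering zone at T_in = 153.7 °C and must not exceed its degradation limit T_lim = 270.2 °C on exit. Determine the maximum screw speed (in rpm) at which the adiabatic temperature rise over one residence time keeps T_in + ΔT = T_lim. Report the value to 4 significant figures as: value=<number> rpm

Convert throughput: Q = 232.5 kg/h = 232.5/3600 = 0.0645833 kg/s
Mean residence time: t_res = M/Q_s = 10.30 kg / 0.0645833 kg/s = 159.484 s
Geometry in SI: D = 91.2 mm → 0.0912 m, h = 7.59 mm → 0.00759 m
ΔT_a = T_lim − T_in = 270.2 °C − 153.7 °C = 116.5 K
γ̇_max² = ΔT_a·ρ·cp / (η·t_res) = [116.5 × 1060 × 1687] / [971 × 159.484] = 1345.27 s⁻²
γ̇_max = sqrt(1345.27) = 36.678 s⁻¹
N_max = γ̇_max·h / (π·D) = 36.678 · 0.00759 / (π · 0.0912) = 0.971634 rev/s = 58.298 rpm

value=58.30 rpm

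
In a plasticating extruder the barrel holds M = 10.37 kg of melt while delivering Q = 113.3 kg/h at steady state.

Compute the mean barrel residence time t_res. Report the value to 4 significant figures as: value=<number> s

value=329.5 s

Throughput in SI: Q_s = 113.3 kg/h ÷ 3600 s/h = 0.0314722 kg/s
t_res = M / Q_s = 10.37 ÷ 0.0314722 = 329.497 s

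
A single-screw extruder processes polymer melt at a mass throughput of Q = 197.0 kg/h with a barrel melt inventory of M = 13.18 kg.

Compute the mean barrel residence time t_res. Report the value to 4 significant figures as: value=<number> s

Throughput in SI: Q_s = 197.0 kg/h ÷ 3600 s/h = 0.0547222 kg/s
Mean residence time: t_res = M/Q_s = 13.18 kg / 0.0547222 kg/s = 240.853 s

value=240.9 s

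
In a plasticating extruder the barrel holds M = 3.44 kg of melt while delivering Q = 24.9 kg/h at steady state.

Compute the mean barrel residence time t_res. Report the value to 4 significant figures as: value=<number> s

value=497.3 s

Convert throughput: Q = 24.9 kg/h = 24.9/3600 = 0.00691667 kg/s
t_res = M / Q_s = 3.44 ÷ 0.00691667 = 497.349 s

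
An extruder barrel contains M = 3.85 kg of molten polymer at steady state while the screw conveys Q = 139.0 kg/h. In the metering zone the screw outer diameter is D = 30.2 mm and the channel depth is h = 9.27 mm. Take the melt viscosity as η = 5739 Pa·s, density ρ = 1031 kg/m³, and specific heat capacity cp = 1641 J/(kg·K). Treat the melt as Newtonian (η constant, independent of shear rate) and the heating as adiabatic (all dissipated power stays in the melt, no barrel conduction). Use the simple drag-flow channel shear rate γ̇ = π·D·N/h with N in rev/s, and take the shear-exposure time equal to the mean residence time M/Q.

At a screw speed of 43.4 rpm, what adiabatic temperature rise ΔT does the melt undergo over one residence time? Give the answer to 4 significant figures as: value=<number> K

value=18.54 K

Q_s = Q / 3600 = 139.0 / 3600 = 0.0386111 kg/s
t_res = M / Q_s = 3.85 / 0.0386111 = 99.7122 s
Convert to SI: D = 0.0302 m, h = 0.00927 m, N = 43.4/60 = 0.723333 rev/s
γ̇ = π·D·N / h = π · 0.0302 · 0.723333 / 0.00927 = 7.40313 s⁻¹
ΔT = η·γ̇²·t_res / (ρ·cp) = 5739 · (7.40313)² · 99.7122 / (1031 · 1641) = 18.5374 K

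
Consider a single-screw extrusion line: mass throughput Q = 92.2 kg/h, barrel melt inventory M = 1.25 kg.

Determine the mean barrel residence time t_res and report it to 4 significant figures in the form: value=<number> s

Q_s = Q / 3600 = 92.2 / 3600 = 0.0256111 kg/s
t_res = M / Q_s = 1.25 / 0.0256111 = 48.8069 s

value=48.81 s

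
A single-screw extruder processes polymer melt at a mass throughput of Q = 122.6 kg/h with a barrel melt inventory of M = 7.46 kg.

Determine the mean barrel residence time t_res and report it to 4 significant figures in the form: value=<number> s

value=219.1 s

Q_s = Q / 3600 = 122.6 / 3600 = 0.0340556 kg/s
t_res = M / Q_s = 7.46 ÷ 0.0340556 = 219.054 s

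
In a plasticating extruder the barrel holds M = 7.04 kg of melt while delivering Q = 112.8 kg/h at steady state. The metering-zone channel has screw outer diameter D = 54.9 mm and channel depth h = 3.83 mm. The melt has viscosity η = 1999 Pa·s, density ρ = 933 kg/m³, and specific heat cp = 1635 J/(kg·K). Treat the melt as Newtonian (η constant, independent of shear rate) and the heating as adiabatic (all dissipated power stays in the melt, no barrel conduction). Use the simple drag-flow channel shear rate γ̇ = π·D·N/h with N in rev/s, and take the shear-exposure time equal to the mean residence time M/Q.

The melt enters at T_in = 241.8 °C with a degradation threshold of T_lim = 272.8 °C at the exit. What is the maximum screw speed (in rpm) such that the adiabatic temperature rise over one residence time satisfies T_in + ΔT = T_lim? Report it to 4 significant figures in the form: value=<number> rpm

value=13.67 rpm

Throughput in SI: Q_s = 112.8 kg/h ÷ 3600 s/h = 0.0313333 kg/s
t_res = M / Q_s = 7.04 / 0.0313333 = 224.681 s
D = 54.9 mm = 0.0549 m;  h = 3.83 mm = 0.00383 m
Allowable rise: ΔT_a = T_lim − T_in = 272.8 − 241.8 = 31 K
γ̇_max² = ΔT_a·ρ·cp / (η·t_res) = [31 × 933 × 1635] / [1999 × 224.681] = 105.289 s⁻²
γ̇_max = sqrt(105.289) = 10.261 s⁻¹
Solve γ̇ = πDN/h for N: N_max = γ̇_max·h/(π·D) = 10.261 × 0.00383 / (π × 0.0549) = 0.22786 rev/s = 13.6716 rpm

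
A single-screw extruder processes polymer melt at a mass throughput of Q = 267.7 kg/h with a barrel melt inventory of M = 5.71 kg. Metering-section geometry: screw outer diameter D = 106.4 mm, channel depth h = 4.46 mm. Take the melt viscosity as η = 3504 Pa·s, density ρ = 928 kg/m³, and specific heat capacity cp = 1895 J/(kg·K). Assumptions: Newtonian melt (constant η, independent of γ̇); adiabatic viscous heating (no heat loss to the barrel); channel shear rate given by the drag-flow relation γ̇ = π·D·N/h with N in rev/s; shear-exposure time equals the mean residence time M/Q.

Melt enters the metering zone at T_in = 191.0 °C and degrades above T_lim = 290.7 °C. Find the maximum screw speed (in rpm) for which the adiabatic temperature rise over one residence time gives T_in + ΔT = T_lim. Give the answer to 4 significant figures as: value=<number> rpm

Q_s = Q / 3600 = 267.7 / 3600 = 0.0743611 kg/s
Mean residence time: t_res = M/Q_s = 5.71 kg / 0.0743611 kg/s = 76.7874 s
D = 106.4 mm = 0.1064 m;  h = 4.46 mm = 0.00446 m
Allowable rise: ΔT_a = T_lim − T_in = 290.7 − 191.0 = 99.7 K
Invert ΔT = ηγ̇²t_res/(ρcp) for γ̇: γ̇_max² = ΔT_a ρ cp / (η t_res) = 99.7·928·1895 / (3504·76.7874) = 651.625 s⁻²
γ̇_max = √651.625 = 25.527 s⁻¹
Solve γ̇ = πDN/h for N: N_max = γ̇_max·h/(π·D) = 25.527 × 0.00446 / (π × 0.1064) = 0.340598 rev/s = 20.4359 rpm

value=20.44 rpm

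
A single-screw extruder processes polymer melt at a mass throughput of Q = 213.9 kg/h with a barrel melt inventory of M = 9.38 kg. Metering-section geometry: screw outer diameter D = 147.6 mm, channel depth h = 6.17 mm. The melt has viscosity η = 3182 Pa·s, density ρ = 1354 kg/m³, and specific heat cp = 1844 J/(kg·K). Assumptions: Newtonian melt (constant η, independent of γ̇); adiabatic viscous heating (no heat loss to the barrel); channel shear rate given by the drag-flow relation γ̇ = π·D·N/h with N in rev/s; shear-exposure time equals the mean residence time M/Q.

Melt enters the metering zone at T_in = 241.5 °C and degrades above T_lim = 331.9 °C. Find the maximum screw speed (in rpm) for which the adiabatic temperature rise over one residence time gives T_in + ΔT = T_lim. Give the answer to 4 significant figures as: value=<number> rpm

value=16.92 rpm

Convert throughput: Q = 213.9 kg/h = 213.9/3600 = 0.0594167 kg/s
t_res = M / Q_s = 9.38 ÷ 0.0594167 = 157.868 s
Geometry in SI: D = 147.6 mm → 0.1476 m, h = 6.17 mm → 0.00617 m
ΔT_a = T_lim − T_in = 331.9 − 241.5 = 90.4 K
γ̇_max² = ΔT_a·ρ·cp / (η·t_res) = [90.4 × 1354 × 1844] / [3182 × 157.868] = 449.317 s⁻²
γ̇_max = √449.317 = 21.1971 s⁻¹
N_max = γ̇_max h / (πD) = 21.1971·0.00617/(π·0.1476) = 0.28205 rev/s → ×60 = 16.923 rpm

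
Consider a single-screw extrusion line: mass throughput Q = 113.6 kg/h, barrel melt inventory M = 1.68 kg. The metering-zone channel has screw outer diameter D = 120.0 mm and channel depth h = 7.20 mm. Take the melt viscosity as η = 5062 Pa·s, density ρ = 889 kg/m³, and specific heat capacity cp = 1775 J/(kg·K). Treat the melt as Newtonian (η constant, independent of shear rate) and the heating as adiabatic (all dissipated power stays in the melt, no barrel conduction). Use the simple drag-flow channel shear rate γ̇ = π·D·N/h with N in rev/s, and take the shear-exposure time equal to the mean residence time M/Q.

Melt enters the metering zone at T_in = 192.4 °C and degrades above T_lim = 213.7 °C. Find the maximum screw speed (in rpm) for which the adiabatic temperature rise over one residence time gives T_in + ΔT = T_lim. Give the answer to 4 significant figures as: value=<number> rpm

value=12.80 rpm

Throughput in SI: Q_s = 113.6 kg/h ÷ 3600 s/h = 0.0315556 kg/s
Mean residence time: t_res = M/Q_s = 1.68 kg / 0.0315556 kg/s = 53.2394 s
Convert to metres: D = 0.12 m, h = 0.0072 m
Allowable rise: ΔT_a = T_lim − T_in = 213.7 − 192.4 = 21.3 K
Invert ΔT = ηγ̇²t_res/(ρcp) for γ̇: γ̇_max² = ΔT_a ρ cp / (η t_res) = 21.3·889·1775 / (5062·53.2394) = 124.717 s⁻²
γ̇_max = sqrt(124.717) = 11.1677 s⁻¹
N_max = γ̇_max h / (πD) = 11.1677·0.0072/(π·0.12) = 0.213287 rev/s → ×60 = 12.7972 rpm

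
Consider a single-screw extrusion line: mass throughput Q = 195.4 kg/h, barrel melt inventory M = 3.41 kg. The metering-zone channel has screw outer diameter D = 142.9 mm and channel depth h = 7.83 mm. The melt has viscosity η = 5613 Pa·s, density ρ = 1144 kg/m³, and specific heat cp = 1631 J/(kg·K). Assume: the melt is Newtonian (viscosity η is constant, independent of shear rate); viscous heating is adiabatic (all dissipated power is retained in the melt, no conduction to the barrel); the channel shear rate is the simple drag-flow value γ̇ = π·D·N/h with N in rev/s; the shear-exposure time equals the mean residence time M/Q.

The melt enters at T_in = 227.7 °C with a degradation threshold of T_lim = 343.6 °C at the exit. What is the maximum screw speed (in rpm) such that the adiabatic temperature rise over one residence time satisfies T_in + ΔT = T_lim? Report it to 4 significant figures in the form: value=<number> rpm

Throughput in SI: Q_s = 195.4 kg/h ÷ 3600 s/h = 0.0542778 kg/s
t_res = M / Q_s = 3.41 / 0.0542778 = 62.825 s
Geometry in SI: D = 142.9 mm → 0.1429 m, h = 7.83 mm → 0.00783 m
ΔT_a = T_lim − T_in = 343.6 °C − 227.7 °C = 115.9 K
γ̇_max² = ΔT_a·ρ·cp/(η·t_res) = 115.9·1144·1631/(5613·62.825) = 613.248 s⁻²
Take the square root: γ̇_max = √(613.248) = 24.7638 s⁻¹
N_max = γ̇_max h / (πD) = 24.7638·0.00783/(π·0.1429) = 0.431914 rev/s → ×60 = 25.9149 rpm

value=25.91 rpm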